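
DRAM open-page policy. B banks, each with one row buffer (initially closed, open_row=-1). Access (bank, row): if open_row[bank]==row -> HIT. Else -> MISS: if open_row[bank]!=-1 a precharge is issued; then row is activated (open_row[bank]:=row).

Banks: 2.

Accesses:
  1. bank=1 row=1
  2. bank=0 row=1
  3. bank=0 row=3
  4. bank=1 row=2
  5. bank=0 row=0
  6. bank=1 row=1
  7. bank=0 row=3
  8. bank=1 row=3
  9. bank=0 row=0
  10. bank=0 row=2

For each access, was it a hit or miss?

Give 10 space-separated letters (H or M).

Answer: M M M M M M M M M M

Derivation:
Acc 1: bank1 row1 -> MISS (open row1); precharges=0
Acc 2: bank0 row1 -> MISS (open row1); precharges=0
Acc 3: bank0 row3 -> MISS (open row3); precharges=1
Acc 4: bank1 row2 -> MISS (open row2); precharges=2
Acc 5: bank0 row0 -> MISS (open row0); precharges=3
Acc 6: bank1 row1 -> MISS (open row1); precharges=4
Acc 7: bank0 row3 -> MISS (open row3); precharges=5
Acc 8: bank1 row3 -> MISS (open row3); precharges=6
Acc 9: bank0 row0 -> MISS (open row0); precharges=7
Acc 10: bank0 row2 -> MISS (open row2); precharges=8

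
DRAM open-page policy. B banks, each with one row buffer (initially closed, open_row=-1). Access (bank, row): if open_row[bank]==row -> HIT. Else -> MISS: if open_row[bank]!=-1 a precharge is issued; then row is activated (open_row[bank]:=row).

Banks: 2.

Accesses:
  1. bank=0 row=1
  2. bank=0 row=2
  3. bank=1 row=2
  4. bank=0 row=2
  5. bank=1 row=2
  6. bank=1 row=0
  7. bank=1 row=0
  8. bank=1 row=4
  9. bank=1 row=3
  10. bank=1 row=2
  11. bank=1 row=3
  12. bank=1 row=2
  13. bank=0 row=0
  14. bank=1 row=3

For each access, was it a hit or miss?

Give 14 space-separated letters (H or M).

Acc 1: bank0 row1 -> MISS (open row1); precharges=0
Acc 2: bank0 row2 -> MISS (open row2); precharges=1
Acc 3: bank1 row2 -> MISS (open row2); precharges=1
Acc 4: bank0 row2 -> HIT
Acc 5: bank1 row2 -> HIT
Acc 6: bank1 row0 -> MISS (open row0); precharges=2
Acc 7: bank1 row0 -> HIT
Acc 8: bank1 row4 -> MISS (open row4); precharges=3
Acc 9: bank1 row3 -> MISS (open row3); precharges=4
Acc 10: bank1 row2 -> MISS (open row2); precharges=5
Acc 11: bank1 row3 -> MISS (open row3); precharges=6
Acc 12: bank1 row2 -> MISS (open row2); precharges=7
Acc 13: bank0 row0 -> MISS (open row0); precharges=8
Acc 14: bank1 row3 -> MISS (open row3); precharges=9

Answer: M M M H H M H M M M M M M M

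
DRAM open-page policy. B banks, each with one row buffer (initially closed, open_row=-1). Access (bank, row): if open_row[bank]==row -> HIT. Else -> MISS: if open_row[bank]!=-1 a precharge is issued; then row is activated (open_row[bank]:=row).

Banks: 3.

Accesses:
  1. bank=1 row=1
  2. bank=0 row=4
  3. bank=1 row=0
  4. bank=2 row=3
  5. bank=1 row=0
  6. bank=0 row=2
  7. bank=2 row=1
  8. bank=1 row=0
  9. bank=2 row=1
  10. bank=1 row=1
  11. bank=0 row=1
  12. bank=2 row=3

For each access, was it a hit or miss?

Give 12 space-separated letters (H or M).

Answer: M M M M H M M H H M M M

Derivation:
Acc 1: bank1 row1 -> MISS (open row1); precharges=0
Acc 2: bank0 row4 -> MISS (open row4); precharges=0
Acc 3: bank1 row0 -> MISS (open row0); precharges=1
Acc 4: bank2 row3 -> MISS (open row3); precharges=1
Acc 5: bank1 row0 -> HIT
Acc 6: bank0 row2 -> MISS (open row2); precharges=2
Acc 7: bank2 row1 -> MISS (open row1); precharges=3
Acc 8: bank1 row0 -> HIT
Acc 9: bank2 row1 -> HIT
Acc 10: bank1 row1 -> MISS (open row1); precharges=4
Acc 11: bank0 row1 -> MISS (open row1); precharges=5
Acc 12: bank2 row3 -> MISS (open row3); precharges=6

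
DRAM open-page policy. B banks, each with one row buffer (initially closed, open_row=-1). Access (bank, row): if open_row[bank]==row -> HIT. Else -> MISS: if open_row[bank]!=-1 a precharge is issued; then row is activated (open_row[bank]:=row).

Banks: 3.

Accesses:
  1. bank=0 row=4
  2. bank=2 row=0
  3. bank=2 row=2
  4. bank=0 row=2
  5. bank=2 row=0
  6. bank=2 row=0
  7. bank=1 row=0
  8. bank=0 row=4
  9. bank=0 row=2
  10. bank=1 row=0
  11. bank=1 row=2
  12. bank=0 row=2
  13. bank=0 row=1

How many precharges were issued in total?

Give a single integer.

Acc 1: bank0 row4 -> MISS (open row4); precharges=0
Acc 2: bank2 row0 -> MISS (open row0); precharges=0
Acc 3: bank2 row2 -> MISS (open row2); precharges=1
Acc 4: bank0 row2 -> MISS (open row2); precharges=2
Acc 5: bank2 row0 -> MISS (open row0); precharges=3
Acc 6: bank2 row0 -> HIT
Acc 7: bank1 row0 -> MISS (open row0); precharges=3
Acc 8: bank0 row4 -> MISS (open row4); precharges=4
Acc 9: bank0 row2 -> MISS (open row2); precharges=5
Acc 10: bank1 row0 -> HIT
Acc 11: bank1 row2 -> MISS (open row2); precharges=6
Acc 12: bank0 row2 -> HIT
Acc 13: bank0 row1 -> MISS (open row1); precharges=7

Answer: 7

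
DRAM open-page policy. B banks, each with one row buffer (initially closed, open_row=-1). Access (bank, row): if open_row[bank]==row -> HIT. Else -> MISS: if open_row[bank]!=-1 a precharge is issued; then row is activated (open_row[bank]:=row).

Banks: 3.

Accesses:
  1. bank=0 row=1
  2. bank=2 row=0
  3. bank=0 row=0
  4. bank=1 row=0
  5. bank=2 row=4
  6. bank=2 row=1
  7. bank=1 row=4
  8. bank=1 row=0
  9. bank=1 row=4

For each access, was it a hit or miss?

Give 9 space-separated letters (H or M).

Answer: M M M M M M M M M

Derivation:
Acc 1: bank0 row1 -> MISS (open row1); precharges=0
Acc 2: bank2 row0 -> MISS (open row0); precharges=0
Acc 3: bank0 row0 -> MISS (open row0); precharges=1
Acc 4: bank1 row0 -> MISS (open row0); precharges=1
Acc 5: bank2 row4 -> MISS (open row4); precharges=2
Acc 6: bank2 row1 -> MISS (open row1); precharges=3
Acc 7: bank1 row4 -> MISS (open row4); precharges=4
Acc 8: bank1 row0 -> MISS (open row0); precharges=5
Acc 9: bank1 row4 -> MISS (open row4); precharges=6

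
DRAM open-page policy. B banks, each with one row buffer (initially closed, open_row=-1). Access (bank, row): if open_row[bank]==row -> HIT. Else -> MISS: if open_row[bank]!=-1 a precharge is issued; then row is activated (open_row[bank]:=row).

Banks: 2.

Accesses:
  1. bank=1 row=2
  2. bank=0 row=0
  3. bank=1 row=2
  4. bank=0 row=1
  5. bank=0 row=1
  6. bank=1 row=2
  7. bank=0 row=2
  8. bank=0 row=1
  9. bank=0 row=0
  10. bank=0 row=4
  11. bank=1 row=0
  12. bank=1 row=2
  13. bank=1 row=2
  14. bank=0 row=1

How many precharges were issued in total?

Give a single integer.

Answer: 8

Derivation:
Acc 1: bank1 row2 -> MISS (open row2); precharges=0
Acc 2: bank0 row0 -> MISS (open row0); precharges=0
Acc 3: bank1 row2 -> HIT
Acc 4: bank0 row1 -> MISS (open row1); precharges=1
Acc 5: bank0 row1 -> HIT
Acc 6: bank1 row2 -> HIT
Acc 7: bank0 row2 -> MISS (open row2); precharges=2
Acc 8: bank0 row1 -> MISS (open row1); precharges=3
Acc 9: bank0 row0 -> MISS (open row0); precharges=4
Acc 10: bank0 row4 -> MISS (open row4); precharges=5
Acc 11: bank1 row0 -> MISS (open row0); precharges=6
Acc 12: bank1 row2 -> MISS (open row2); precharges=7
Acc 13: bank1 row2 -> HIT
Acc 14: bank0 row1 -> MISS (open row1); precharges=8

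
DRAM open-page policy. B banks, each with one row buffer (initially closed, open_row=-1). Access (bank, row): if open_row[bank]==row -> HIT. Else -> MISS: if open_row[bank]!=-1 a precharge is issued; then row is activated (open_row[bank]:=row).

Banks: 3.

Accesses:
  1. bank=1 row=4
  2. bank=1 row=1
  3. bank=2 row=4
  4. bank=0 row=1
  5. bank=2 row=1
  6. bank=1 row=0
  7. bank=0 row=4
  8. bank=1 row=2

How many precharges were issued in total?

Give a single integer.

Answer: 5

Derivation:
Acc 1: bank1 row4 -> MISS (open row4); precharges=0
Acc 2: bank1 row1 -> MISS (open row1); precharges=1
Acc 3: bank2 row4 -> MISS (open row4); precharges=1
Acc 4: bank0 row1 -> MISS (open row1); precharges=1
Acc 5: bank2 row1 -> MISS (open row1); precharges=2
Acc 6: bank1 row0 -> MISS (open row0); precharges=3
Acc 7: bank0 row4 -> MISS (open row4); precharges=4
Acc 8: bank1 row2 -> MISS (open row2); precharges=5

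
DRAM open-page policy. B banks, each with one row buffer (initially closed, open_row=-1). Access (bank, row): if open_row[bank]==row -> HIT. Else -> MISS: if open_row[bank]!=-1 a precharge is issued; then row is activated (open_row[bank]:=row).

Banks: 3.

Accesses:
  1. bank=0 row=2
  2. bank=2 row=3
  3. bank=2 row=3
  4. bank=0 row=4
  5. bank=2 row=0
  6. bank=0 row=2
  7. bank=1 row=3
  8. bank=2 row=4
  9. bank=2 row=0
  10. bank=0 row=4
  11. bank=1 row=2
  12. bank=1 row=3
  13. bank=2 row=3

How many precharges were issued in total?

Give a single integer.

Acc 1: bank0 row2 -> MISS (open row2); precharges=0
Acc 2: bank2 row3 -> MISS (open row3); precharges=0
Acc 3: bank2 row3 -> HIT
Acc 4: bank0 row4 -> MISS (open row4); precharges=1
Acc 5: bank2 row0 -> MISS (open row0); precharges=2
Acc 6: bank0 row2 -> MISS (open row2); precharges=3
Acc 7: bank1 row3 -> MISS (open row3); precharges=3
Acc 8: bank2 row4 -> MISS (open row4); precharges=4
Acc 9: bank2 row0 -> MISS (open row0); precharges=5
Acc 10: bank0 row4 -> MISS (open row4); precharges=6
Acc 11: bank1 row2 -> MISS (open row2); precharges=7
Acc 12: bank1 row3 -> MISS (open row3); precharges=8
Acc 13: bank2 row3 -> MISS (open row3); precharges=9

Answer: 9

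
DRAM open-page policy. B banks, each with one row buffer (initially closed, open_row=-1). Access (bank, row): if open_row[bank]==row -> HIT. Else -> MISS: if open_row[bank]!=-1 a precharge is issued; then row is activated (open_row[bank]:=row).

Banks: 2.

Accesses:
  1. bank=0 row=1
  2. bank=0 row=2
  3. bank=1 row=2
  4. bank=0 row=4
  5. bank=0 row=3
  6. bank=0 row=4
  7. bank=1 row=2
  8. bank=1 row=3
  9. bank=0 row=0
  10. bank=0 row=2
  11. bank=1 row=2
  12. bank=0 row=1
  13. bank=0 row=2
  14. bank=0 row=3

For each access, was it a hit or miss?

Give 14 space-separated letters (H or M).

Acc 1: bank0 row1 -> MISS (open row1); precharges=0
Acc 2: bank0 row2 -> MISS (open row2); precharges=1
Acc 3: bank1 row2 -> MISS (open row2); precharges=1
Acc 4: bank0 row4 -> MISS (open row4); precharges=2
Acc 5: bank0 row3 -> MISS (open row3); precharges=3
Acc 6: bank0 row4 -> MISS (open row4); precharges=4
Acc 7: bank1 row2 -> HIT
Acc 8: bank1 row3 -> MISS (open row3); precharges=5
Acc 9: bank0 row0 -> MISS (open row0); precharges=6
Acc 10: bank0 row2 -> MISS (open row2); precharges=7
Acc 11: bank1 row2 -> MISS (open row2); precharges=8
Acc 12: bank0 row1 -> MISS (open row1); precharges=9
Acc 13: bank0 row2 -> MISS (open row2); precharges=10
Acc 14: bank0 row3 -> MISS (open row3); precharges=11

Answer: M M M M M M H M M M M M M M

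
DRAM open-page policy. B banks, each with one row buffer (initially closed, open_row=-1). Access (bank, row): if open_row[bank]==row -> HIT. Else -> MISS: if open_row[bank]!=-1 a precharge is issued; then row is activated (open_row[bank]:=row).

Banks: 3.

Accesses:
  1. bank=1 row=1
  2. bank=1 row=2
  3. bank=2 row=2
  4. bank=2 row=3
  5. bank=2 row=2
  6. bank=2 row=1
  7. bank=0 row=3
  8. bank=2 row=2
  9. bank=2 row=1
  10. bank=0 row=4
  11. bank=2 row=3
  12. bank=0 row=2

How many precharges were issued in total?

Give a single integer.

Acc 1: bank1 row1 -> MISS (open row1); precharges=0
Acc 2: bank1 row2 -> MISS (open row2); precharges=1
Acc 3: bank2 row2 -> MISS (open row2); precharges=1
Acc 4: bank2 row3 -> MISS (open row3); precharges=2
Acc 5: bank2 row2 -> MISS (open row2); precharges=3
Acc 6: bank2 row1 -> MISS (open row1); precharges=4
Acc 7: bank0 row3 -> MISS (open row3); precharges=4
Acc 8: bank2 row2 -> MISS (open row2); precharges=5
Acc 9: bank2 row1 -> MISS (open row1); precharges=6
Acc 10: bank0 row4 -> MISS (open row4); precharges=7
Acc 11: bank2 row3 -> MISS (open row3); precharges=8
Acc 12: bank0 row2 -> MISS (open row2); precharges=9

Answer: 9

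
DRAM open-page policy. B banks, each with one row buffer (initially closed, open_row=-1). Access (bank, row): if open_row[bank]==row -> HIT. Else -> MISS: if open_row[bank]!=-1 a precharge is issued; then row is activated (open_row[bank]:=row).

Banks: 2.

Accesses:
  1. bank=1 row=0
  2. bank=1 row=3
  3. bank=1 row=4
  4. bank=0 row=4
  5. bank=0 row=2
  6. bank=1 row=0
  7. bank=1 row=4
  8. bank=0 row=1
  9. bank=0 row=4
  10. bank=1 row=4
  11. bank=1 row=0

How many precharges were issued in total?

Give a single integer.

Acc 1: bank1 row0 -> MISS (open row0); precharges=0
Acc 2: bank1 row3 -> MISS (open row3); precharges=1
Acc 3: bank1 row4 -> MISS (open row4); precharges=2
Acc 4: bank0 row4 -> MISS (open row4); precharges=2
Acc 5: bank0 row2 -> MISS (open row2); precharges=3
Acc 6: bank1 row0 -> MISS (open row0); precharges=4
Acc 7: bank1 row4 -> MISS (open row4); precharges=5
Acc 8: bank0 row1 -> MISS (open row1); precharges=6
Acc 9: bank0 row4 -> MISS (open row4); precharges=7
Acc 10: bank1 row4 -> HIT
Acc 11: bank1 row0 -> MISS (open row0); precharges=8

Answer: 8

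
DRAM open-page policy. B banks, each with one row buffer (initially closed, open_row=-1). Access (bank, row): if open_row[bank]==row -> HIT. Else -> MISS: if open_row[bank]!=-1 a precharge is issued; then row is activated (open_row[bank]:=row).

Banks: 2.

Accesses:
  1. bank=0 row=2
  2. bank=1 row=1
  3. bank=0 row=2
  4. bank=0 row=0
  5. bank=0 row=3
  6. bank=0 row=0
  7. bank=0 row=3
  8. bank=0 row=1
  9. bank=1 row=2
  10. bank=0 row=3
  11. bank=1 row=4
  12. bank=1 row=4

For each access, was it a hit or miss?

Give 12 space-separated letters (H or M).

Answer: M M H M M M M M M M M H

Derivation:
Acc 1: bank0 row2 -> MISS (open row2); precharges=0
Acc 2: bank1 row1 -> MISS (open row1); precharges=0
Acc 3: bank0 row2 -> HIT
Acc 4: bank0 row0 -> MISS (open row0); precharges=1
Acc 5: bank0 row3 -> MISS (open row3); precharges=2
Acc 6: bank0 row0 -> MISS (open row0); precharges=3
Acc 7: bank0 row3 -> MISS (open row3); precharges=4
Acc 8: bank0 row1 -> MISS (open row1); precharges=5
Acc 9: bank1 row2 -> MISS (open row2); precharges=6
Acc 10: bank0 row3 -> MISS (open row3); precharges=7
Acc 11: bank1 row4 -> MISS (open row4); precharges=8
Acc 12: bank1 row4 -> HIT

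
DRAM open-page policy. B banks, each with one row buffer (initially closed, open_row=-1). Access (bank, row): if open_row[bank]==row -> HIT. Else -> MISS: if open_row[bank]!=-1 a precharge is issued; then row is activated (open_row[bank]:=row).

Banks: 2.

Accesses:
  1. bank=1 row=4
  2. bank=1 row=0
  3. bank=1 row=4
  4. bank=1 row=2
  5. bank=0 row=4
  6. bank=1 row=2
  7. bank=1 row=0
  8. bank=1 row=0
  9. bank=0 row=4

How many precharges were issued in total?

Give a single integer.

Answer: 4

Derivation:
Acc 1: bank1 row4 -> MISS (open row4); precharges=0
Acc 2: bank1 row0 -> MISS (open row0); precharges=1
Acc 3: bank1 row4 -> MISS (open row4); precharges=2
Acc 4: bank1 row2 -> MISS (open row2); precharges=3
Acc 5: bank0 row4 -> MISS (open row4); precharges=3
Acc 6: bank1 row2 -> HIT
Acc 7: bank1 row0 -> MISS (open row0); precharges=4
Acc 8: bank1 row0 -> HIT
Acc 9: bank0 row4 -> HIT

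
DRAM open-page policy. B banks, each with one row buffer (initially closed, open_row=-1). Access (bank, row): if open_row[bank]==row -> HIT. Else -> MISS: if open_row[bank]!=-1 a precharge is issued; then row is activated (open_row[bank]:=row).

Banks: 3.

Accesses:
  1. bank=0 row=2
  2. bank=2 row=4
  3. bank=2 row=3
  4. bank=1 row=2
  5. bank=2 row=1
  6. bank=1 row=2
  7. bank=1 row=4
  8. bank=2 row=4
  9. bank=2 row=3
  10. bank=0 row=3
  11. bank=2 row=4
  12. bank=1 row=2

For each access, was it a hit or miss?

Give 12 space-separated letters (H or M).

Acc 1: bank0 row2 -> MISS (open row2); precharges=0
Acc 2: bank2 row4 -> MISS (open row4); precharges=0
Acc 3: bank2 row3 -> MISS (open row3); precharges=1
Acc 4: bank1 row2 -> MISS (open row2); precharges=1
Acc 5: bank2 row1 -> MISS (open row1); precharges=2
Acc 6: bank1 row2 -> HIT
Acc 7: bank1 row4 -> MISS (open row4); precharges=3
Acc 8: bank2 row4 -> MISS (open row4); precharges=4
Acc 9: bank2 row3 -> MISS (open row3); precharges=5
Acc 10: bank0 row3 -> MISS (open row3); precharges=6
Acc 11: bank2 row4 -> MISS (open row4); precharges=7
Acc 12: bank1 row2 -> MISS (open row2); precharges=8

Answer: M M M M M H M M M M M M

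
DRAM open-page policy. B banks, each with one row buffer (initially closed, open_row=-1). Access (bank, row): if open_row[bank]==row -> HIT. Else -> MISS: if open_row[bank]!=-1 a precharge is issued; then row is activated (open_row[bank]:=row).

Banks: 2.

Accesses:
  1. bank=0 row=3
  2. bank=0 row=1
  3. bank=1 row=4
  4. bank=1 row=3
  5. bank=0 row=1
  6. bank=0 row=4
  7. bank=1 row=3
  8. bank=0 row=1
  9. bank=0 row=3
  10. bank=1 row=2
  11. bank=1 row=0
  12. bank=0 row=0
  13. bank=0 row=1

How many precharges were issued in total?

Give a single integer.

Answer: 9

Derivation:
Acc 1: bank0 row3 -> MISS (open row3); precharges=0
Acc 2: bank0 row1 -> MISS (open row1); precharges=1
Acc 3: bank1 row4 -> MISS (open row4); precharges=1
Acc 4: bank1 row3 -> MISS (open row3); precharges=2
Acc 5: bank0 row1 -> HIT
Acc 6: bank0 row4 -> MISS (open row4); precharges=3
Acc 7: bank1 row3 -> HIT
Acc 8: bank0 row1 -> MISS (open row1); precharges=4
Acc 9: bank0 row3 -> MISS (open row3); precharges=5
Acc 10: bank1 row2 -> MISS (open row2); precharges=6
Acc 11: bank1 row0 -> MISS (open row0); precharges=7
Acc 12: bank0 row0 -> MISS (open row0); precharges=8
Acc 13: bank0 row1 -> MISS (open row1); precharges=9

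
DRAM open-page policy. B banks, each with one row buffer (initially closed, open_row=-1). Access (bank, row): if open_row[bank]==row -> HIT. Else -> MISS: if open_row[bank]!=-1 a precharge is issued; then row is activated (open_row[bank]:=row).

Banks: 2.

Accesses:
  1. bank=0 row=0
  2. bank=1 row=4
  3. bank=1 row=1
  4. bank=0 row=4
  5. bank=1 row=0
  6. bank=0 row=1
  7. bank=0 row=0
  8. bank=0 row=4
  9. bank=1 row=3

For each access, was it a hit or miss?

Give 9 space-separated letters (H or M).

Answer: M M M M M M M M M

Derivation:
Acc 1: bank0 row0 -> MISS (open row0); precharges=0
Acc 2: bank1 row4 -> MISS (open row4); precharges=0
Acc 3: bank1 row1 -> MISS (open row1); precharges=1
Acc 4: bank0 row4 -> MISS (open row4); precharges=2
Acc 5: bank1 row0 -> MISS (open row0); precharges=3
Acc 6: bank0 row1 -> MISS (open row1); precharges=4
Acc 7: bank0 row0 -> MISS (open row0); precharges=5
Acc 8: bank0 row4 -> MISS (open row4); precharges=6
Acc 9: bank1 row3 -> MISS (open row3); precharges=7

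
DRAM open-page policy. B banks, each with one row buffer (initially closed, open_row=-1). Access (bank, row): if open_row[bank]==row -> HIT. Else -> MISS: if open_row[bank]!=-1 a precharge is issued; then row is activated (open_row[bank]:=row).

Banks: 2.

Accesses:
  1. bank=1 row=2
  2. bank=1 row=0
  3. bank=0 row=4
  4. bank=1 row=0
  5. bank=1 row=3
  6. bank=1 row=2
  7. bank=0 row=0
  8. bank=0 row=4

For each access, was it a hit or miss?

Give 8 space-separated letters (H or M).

Acc 1: bank1 row2 -> MISS (open row2); precharges=0
Acc 2: bank1 row0 -> MISS (open row0); precharges=1
Acc 3: bank0 row4 -> MISS (open row4); precharges=1
Acc 4: bank1 row0 -> HIT
Acc 5: bank1 row3 -> MISS (open row3); precharges=2
Acc 6: bank1 row2 -> MISS (open row2); precharges=3
Acc 7: bank0 row0 -> MISS (open row0); precharges=4
Acc 8: bank0 row4 -> MISS (open row4); precharges=5

Answer: M M M H M M M M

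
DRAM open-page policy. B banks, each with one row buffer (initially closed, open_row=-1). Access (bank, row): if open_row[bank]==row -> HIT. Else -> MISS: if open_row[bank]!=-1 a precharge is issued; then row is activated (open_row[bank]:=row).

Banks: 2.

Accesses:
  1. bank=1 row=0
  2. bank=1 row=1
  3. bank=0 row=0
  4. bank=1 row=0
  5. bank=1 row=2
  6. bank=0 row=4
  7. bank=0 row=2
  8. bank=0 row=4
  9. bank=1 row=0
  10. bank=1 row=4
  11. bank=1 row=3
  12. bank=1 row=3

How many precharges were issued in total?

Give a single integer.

Acc 1: bank1 row0 -> MISS (open row0); precharges=0
Acc 2: bank1 row1 -> MISS (open row1); precharges=1
Acc 3: bank0 row0 -> MISS (open row0); precharges=1
Acc 4: bank1 row0 -> MISS (open row0); precharges=2
Acc 5: bank1 row2 -> MISS (open row2); precharges=3
Acc 6: bank0 row4 -> MISS (open row4); precharges=4
Acc 7: bank0 row2 -> MISS (open row2); precharges=5
Acc 8: bank0 row4 -> MISS (open row4); precharges=6
Acc 9: bank1 row0 -> MISS (open row0); precharges=7
Acc 10: bank1 row4 -> MISS (open row4); precharges=8
Acc 11: bank1 row3 -> MISS (open row3); precharges=9
Acc 12: bank1 row3 -> HIT

Answer: 9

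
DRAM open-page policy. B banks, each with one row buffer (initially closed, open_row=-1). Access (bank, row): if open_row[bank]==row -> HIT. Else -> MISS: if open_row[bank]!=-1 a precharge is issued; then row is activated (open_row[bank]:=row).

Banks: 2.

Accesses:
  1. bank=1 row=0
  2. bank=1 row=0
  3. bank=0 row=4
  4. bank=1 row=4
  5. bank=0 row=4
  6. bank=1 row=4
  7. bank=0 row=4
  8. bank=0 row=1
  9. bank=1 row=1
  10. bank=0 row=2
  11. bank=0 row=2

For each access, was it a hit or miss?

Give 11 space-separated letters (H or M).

Acc 1: bank1 row0 -> MISS (open row0); precharges=0
Acc 2: bank1 row0 -> HIT
Acc 3: bank0 row4 -> MISS (open row4); precharges=0
Acc 4: bank1 row4 -> MISS (open row4); precharges=1
Acc 5: bank0 row4 -> HIT
Acc 6: bank1 row4 -> HIT
Acc 7: bank0 row4 -> HIT
Acc 8: bank0 row1 -> MISS (open row1); precharges=2
Acc 9: bank1 row1 -> MISS (open row1); precharges=3
Acc 10: bank0 row2 -> MISS (open row2); precharges=4
Acc 11: bank0 row2 -> HIT

Answer: M H M M H H H M M M H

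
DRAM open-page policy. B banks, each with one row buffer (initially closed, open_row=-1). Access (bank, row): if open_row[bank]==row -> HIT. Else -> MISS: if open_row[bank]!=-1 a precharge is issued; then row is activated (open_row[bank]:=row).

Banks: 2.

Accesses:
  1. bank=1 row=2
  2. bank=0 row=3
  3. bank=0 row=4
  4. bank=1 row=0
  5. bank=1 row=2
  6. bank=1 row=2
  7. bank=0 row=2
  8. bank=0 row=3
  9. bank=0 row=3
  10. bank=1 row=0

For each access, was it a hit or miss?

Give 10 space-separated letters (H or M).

Acc 1: bank1 row2 -> MISS (open row2); precharges=0
Acc 2: bank0 row3 -> MISS (open row3); precharges=0
Acc 3: bank0 row4 -> MISS (open row4); precharges=1
Acc 4: bank1 row0 -> MISS (open row0); precharges=2
Acc 5: bank1 row2 -> MISS (open row2); precharges=3
Acc 6: bank1 row2 -> HIT
Acc 7: bank0 row2 -> MISS (open row2); precharges=4
Acc 8: bank0 row3 -> MISS (open row3); precharges=5
Acc 9: bank0 row3 -> HIT
Acc 10: bank1 row0 -> MISS (open row0); precharges=6

Answer: M M M M M H M M H M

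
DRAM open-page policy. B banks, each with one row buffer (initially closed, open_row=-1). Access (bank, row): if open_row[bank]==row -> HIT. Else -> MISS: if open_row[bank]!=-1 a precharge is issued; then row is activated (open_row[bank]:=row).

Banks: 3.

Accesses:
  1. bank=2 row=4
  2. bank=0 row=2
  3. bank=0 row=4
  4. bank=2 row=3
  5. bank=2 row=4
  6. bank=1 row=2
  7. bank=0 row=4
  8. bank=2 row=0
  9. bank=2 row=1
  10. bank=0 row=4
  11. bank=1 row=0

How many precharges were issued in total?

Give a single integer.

Acc 1: bank2 row4 -> MISS (open row4); precharges=0
Acc 2: bank0 row2 -> MISS (open row2); precharges=0
Acc 3: bank0 row4 -> MISS (open row4); precharges=1
Acc 4: bank2 row3 -> MISS (open row3); precharges=2
Acc 5: bank2 row4 -> MISS (open row4); precharges=3
Acc 6: bank1 row2 -> MISS (open row2); precharges=3
Acc 7: bank0 row4 -> HIT
Acc 8: bank2 row0 -> MISS (open row0); precharges=4
Acc 9: bank2 row1 -> MISS (open row1); precharges=5
Acc 10: bank0 row4 -> HIT
Acc 11: bank1 row0 -> MISS (open row0); precharges=6

Answer: 6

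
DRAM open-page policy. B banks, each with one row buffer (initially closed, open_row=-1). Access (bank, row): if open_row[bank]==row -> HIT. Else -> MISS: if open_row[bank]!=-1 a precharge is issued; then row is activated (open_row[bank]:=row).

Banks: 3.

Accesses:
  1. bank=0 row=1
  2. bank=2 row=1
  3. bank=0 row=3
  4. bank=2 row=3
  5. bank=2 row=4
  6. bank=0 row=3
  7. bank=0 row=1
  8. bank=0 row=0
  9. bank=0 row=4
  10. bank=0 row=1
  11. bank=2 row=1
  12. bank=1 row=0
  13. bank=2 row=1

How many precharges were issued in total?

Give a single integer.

Acc 1: bank0 row1 -> MISS (open row1); precharges=0
Acc 2: bank2 row1 -> MISS (open row1); precharges=0
Acc 3: bank0 row3 -> MISS (open row3); precharges=1
Acc 4: bank2 row3 -> MISS (open row3); precharges=2
Acc 5: bank2 row4 -> MISS (open row4); precharges=3
Acc 6: bank0 row3 -> HIT
Acc 7: bank0 row1 -> MISS (open row1); precharges=4
Acc 8: bank0 row0 -> MISS (open row0); precharges=5
Acc 9: bank0 row4 -> MISS (open row4); precharges=6
Acc 10: bank0 row1 -> MISS (open row1); precharges=7
Acc 11: bank2 row1 -> MISS (open row1); precharges=8
Acc 12: bank1 row0 -> MISS (open row0); precharges=8
Acc 13: bank2 row1 -> HIT

Answer: 8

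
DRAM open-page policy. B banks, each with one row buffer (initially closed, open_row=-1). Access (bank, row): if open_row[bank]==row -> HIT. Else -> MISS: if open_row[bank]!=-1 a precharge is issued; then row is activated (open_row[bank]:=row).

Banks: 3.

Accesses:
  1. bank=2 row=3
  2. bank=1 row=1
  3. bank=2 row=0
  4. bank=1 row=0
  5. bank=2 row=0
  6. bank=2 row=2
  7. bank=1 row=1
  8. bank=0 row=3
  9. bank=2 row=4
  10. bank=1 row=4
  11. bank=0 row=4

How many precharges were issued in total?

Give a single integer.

Answer: 7

Derivation:
Acc 1: bank2 row3 -> MISS (open row3); precharges=0
Acc 2: bank1 row1 -> MISS (open row1); precharges=0
Acc 3: bank2 row0 -> MISS (open row0); precharges=1
Acc 4: bank1 row0 -> MISS (open row0); precharges=2
Acc 5: bank2 row0 -> HIT
Acc 6: bank2 row2 -> MISS (open row2); precharges=3
Acc 7: bank1 row1 -> MISS (open row1); precharges=4
Acc 8: bank0 row3 -> MISS (open row3); precharges=4
Acc 9: bank2 row4 -> MISS (open row4); precharges=5
Acc 10: bank1 row4 -> MISS (open row4); precharges=6
Acc 11: bank0 row4 -> MISS (open row4); precharges=7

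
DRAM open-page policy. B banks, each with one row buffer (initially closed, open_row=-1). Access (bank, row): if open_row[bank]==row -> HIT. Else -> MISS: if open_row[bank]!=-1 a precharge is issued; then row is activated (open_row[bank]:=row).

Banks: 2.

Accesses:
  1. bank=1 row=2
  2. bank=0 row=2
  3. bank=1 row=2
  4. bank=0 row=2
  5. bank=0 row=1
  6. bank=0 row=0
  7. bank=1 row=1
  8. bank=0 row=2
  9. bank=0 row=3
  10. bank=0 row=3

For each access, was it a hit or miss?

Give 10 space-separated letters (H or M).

Answer: M M H H M M M M M H

Derivation:
Acc 1: bank1 row2 -> MISS (open row2); precharges=0
Acc 2: bank0 row2 -> MISS (open row2); precharges=0
Acc 3: bank1 row2 -> HIT
Acc 4: bank0 row2 -> HIT
Acc 5: bank0 row1 -> MISS (open row1); precharges=1
Acc 6: bank0 row0 -> MISS (open row0); precharges=2
Acc 7: bank1 row1 -> MISS (open row1); precharges=3
Acc 8: bank0 row2 -> MISS (open row2); precharges=4
Acc 9: bank0 row3 -> MISS (open row3); precharges=5
Acc 10: bank0 row3 -> HIT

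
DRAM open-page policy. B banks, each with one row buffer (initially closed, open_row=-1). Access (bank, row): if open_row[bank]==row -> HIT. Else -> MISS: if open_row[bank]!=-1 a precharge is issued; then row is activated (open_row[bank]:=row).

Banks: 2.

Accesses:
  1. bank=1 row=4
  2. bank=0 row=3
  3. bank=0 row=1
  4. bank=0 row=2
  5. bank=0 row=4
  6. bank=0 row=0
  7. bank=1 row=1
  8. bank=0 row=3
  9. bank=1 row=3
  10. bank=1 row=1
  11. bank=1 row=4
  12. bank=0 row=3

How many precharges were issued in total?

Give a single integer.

Acc 1: bank1 row4 -> MISS (open row4); precharges=0
Acc 2: bank0 row3 -> MISS (open row3); precharges=0
Acc 3: bank0 row1 -> MISS (open row1); precharges=1
Acc 4: bank0 row2 -> MISS (open row2); precharges=2
Acc 5: bank0 row4 -> MISS (open row4); precharges=3
Acc 6: bank0 row0 -> MISS (open row0); precharges=4
Acc 7: bank1 row1 -> MISS (open row1); precharges=5
Acc 8: bank0 row3 -> MISS (open row3); precharges=6
Acc 9: bank1 row3 -> MISS (open row3); precharges=7
Acc 10: bank1 row1 -> MISS (open row1); precharges=8
Acc 11: bank1 row4 -> MISS (open row4); precharges=9
Acc 12: bank0 row3 -> HIT

Answer: 9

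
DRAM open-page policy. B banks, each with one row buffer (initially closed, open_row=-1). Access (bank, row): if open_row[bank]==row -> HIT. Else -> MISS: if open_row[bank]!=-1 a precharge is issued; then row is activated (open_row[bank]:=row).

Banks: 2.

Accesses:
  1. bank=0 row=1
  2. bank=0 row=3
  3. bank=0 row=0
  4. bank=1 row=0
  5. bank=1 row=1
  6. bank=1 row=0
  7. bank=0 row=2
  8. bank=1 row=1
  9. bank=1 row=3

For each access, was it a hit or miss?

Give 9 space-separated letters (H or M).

Answer: M M M M M M M M M

Derivation:
Acc 1: bank0 row1 -> MISS (open row1); precharges=0
Acc 2: bank0 row3 -> MISS (open row3); precharges=1
Acc 3: bank0 row0 -> MISS (open row0); precharges=2
Acc 4: bank1 row0 -> MISS (open row0); precharges=2
Acc 5: bank1 row1 -> MISS (open row1); precharges=3
Acc 6: bank1 row0 -> MISS (open row0); precharges=4
Acc 7: bank0 row2 -> MISS (open row2); precharges=5
Acc 8: bank1 row1 -> MISS (open row1); precharges=6
Acc 9: bank1 row3 -> MISS (open row3); precharges=7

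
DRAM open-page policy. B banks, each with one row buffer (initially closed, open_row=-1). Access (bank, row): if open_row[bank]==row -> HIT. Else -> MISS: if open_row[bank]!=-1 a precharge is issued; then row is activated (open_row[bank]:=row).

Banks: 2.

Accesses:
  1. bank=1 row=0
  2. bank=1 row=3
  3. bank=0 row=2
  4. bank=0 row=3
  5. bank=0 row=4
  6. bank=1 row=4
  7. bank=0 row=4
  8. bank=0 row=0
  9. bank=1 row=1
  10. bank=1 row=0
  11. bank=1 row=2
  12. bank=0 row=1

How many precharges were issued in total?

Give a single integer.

Acc 1: bank1 row0 -> MISS (open row0); precharges=0
Acc 2: bank1 row3 -> MISS (open row3); precharges=1
Acc 3: bank0 row2 -> MISS (open row2); precharges=1
Acc 4: bank0 row3 -> MISS (open row3); precharges=2
Acc 5: bank0 row4 -> MISS (open row4); precharges=3
Acc 6: bank1 row4 -> MISS (open row4); precharges=4
Acc 7: bank0 row4 -> HIT
Acc 8: bank0 row0 -> MISS (open row0); precharges=5
Acc 9: bank1 row1 -> MISS (open row1); precharges=6
Acc 10: bank1 row0 -> MISS (open row0); precharges=7
Acc 11: bank1 row2 -> MISS (open row2); precharges=8
Acc 12: bank0 row1 -> MISS (open row1); precharges=9

Answer: 9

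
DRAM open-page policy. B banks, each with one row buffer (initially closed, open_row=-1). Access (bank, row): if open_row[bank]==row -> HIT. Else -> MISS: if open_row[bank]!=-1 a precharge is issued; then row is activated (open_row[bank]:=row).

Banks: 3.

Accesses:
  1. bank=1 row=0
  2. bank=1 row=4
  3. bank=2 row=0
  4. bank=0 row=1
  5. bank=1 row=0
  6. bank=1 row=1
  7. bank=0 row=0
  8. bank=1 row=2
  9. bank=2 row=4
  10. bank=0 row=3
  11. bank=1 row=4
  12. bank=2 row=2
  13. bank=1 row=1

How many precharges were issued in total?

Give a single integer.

Acc 1: bank1 row0 -> MISS (open row0); precharges=0
Acc 2: bank1 row4 -> MISS (open row4); precharges=1
Acc 3: bank2 row0 -> MISS (open row0); precharges=1
Acc 4: bank0 row1 -> MISS (open row1); precharges=1
Acc 5: bank1 row0 -> MISS (open row0); precharges=2
Acc 6: bank1 row1 -> MISS (open row1); precharges=3
Acc 7: bank0 row0 -> MISS (open row0); precharges=4
Acc 8: bank1 row2 -> MISS (open row2); precharges=5
Acc 9: bank2 row4 -> MISS (open row4); precharges=6
Acc 10: bank0 row3 -> MISS (open row3); precharges=7
Acc 11: bank1 row4 -> MISS (open row4); precharges=8
Acc 12: bank2 row2 -> MISS (open row2); precharges=9
Acc 13: bank1 row1 -> MISS (open row1); precharges=10

Answer: 10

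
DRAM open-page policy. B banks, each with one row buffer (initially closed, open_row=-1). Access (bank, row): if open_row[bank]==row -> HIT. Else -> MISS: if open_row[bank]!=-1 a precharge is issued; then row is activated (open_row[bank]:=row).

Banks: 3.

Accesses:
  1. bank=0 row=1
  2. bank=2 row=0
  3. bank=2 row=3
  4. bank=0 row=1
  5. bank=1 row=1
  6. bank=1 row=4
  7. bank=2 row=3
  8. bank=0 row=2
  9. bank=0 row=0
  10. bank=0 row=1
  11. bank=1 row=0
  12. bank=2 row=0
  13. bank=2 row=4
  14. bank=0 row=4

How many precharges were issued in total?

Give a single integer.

Answer: 9

Derivation:
Acc 1: bank0 row1 -> MISS (open row1); precharges=0
Acc 2: bank2 row0 -> MISS (open row0); precharges=0
Acc 3: bank2 row3 -> MISS (open row3); precharges=1
Acc 4: bank0 row1 -> HIT
Acc 5: bank1 row1 -> MISS (open row1); precharges=1
Acc 6: bank1 row4 -> MISS (open row4); precharges=2
Acc 7: bank2 row3 -> HIT
Acc 8: bank0 row2 -> MISS (open row2); precharges=3
Acc 9: bank0 row0 -> MISS (open row0); precharges=4
Acc 10: bank0 row1 -> MISS (open row1); precharges=5
Acc 11: bank1 row0 -> MISS (open row0); precharges=6
Acc 12: bank2 row0 -> MISS (open row0); precharges=7
Acc 13: bank2 row4 -> MISS (open row4); precharges=8
Acc 14: bank0 row4 -> MISS (open row4); precharges=9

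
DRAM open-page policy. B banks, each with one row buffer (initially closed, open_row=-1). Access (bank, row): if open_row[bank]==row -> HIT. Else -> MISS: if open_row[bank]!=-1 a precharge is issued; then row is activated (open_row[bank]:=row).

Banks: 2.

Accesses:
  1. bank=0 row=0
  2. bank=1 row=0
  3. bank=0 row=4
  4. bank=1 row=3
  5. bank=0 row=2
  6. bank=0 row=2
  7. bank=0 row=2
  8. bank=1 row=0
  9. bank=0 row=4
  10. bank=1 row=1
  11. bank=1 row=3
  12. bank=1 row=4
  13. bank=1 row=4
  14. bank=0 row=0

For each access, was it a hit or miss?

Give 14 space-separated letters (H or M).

Answer: M M M M M H H M M M M M H M

Derivation:
Acc 1: bank0 row0 -> MISS (open row0); precharges=0
Acc 2: bank1 row0 -> MISS (open row0); precharges=0
Acc 3: bank0 row4 -> MISS (open row4); precharges=1
Acc 4: bank1 row3 -> MISS (open row3); precharges=2
Acc 5: bank0 row2 -> MISS (open row2); precharges=3
Acc 6: bank0 row2 -> HIT
Acc 7: bank0 row2 -> HIT
Acc 8: bank1 row0 -> MISS (open row0); precharges=4
Acc 9: bank0 row4 -> MISS (open row4); precharges=5
Acc 10: bank1 row1 -> MISS (open row1); precharges=6
Acc 11: bank1 row3 -> MISS (open row3); precharges=7
Acc 12: bank1 row4 -> MISS (open row4); precharges=8
Acc 13: bank1 row4 -> HIT
Acc 14: bank0 row0 -> MISS (open row0); precharges=9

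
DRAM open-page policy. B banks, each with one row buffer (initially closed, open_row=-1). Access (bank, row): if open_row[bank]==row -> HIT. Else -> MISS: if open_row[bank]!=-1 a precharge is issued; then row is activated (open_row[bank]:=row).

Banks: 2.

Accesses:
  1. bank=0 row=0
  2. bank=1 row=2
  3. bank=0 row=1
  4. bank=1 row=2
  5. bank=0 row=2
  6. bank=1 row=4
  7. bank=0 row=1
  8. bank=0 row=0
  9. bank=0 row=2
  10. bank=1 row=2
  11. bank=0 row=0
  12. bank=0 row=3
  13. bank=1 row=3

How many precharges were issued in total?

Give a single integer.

Acc 1: bank0 row0 -> MISS (open row0); precharges=0
Acc 2: bank1 row2 -> MISS (open row2); precharges=0
Acc 3: bank0 row1 -> MISS (open row1); precharges=1
Acc 4: bank1 row2 -> HIT
Acc 5: bank0 row2 -> MISS (open row2); precharges=2
Acc 6: bank1 row4 -> MISS (open row4); precharges=3
Acc 7: bank0 row1 -> MISS (open row1); precharges=4
Acc 8: bank0 row0 -> MISS (open row0); precharges=5
Acc 9: bank0 row2 -> MISS (open row2); precharges=6
Acc 10: bank1 row2 -> MISS (open row2); precharges=7
Acc 11: bank0 row0 -> MISS (open row0); precharges=8
Acc 12: bank0 row3 -> MISS (open row3); precharges=9
Acc 13: bank1 row3 -> MISS (open row3); precharges=10

Answer: 10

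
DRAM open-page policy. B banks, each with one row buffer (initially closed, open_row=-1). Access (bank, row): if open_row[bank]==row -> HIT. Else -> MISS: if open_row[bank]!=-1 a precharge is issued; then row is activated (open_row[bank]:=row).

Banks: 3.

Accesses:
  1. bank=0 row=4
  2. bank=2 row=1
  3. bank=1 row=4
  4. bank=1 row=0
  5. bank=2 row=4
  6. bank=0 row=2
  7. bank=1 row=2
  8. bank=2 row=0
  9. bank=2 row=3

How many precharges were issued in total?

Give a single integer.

Answer: 6

Derivation:
Acc 1: bank0 row4 -> MISS (open row4); precharges=0
Acc 2: bank2 row1 -> MISS (open row1); precharges=0
Acc 3: bank1 row4 -> MISS (open row4); precharges=0
Acc 4: bank1 row0 -> MISS (open row0); precharges=1
Acc 5: bank2 row4 -> MISS (open row4); precharges=2
Acc 6: bank0 row2 -> MISS (open row2); precharges=3
Acc 7: bank1 row2 -> MISS (open row2); precharges=4
Acc 8: bank2 row0 -> MISS (open row0); precharges=5
Acc 9: bank2 row3 -> MISS (open row3); precharges=6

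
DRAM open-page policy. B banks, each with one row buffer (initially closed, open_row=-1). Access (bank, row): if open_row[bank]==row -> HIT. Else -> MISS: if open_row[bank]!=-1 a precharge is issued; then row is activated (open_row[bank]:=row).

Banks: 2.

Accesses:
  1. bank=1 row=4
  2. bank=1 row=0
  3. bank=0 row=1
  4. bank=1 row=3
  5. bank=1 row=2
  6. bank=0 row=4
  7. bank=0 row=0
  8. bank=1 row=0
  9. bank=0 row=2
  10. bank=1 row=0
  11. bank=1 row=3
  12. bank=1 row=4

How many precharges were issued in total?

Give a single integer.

Acc 1: bank1 row4 -> MISS (open row4); precharges=0
Acc 2: bank1 row0 -> MISS (open row0); precharges=1
Acc 3: bank0 row1 -> MISS (open row1); precharges=1
Acc 4: bank1 row3 -> MISS (open row3); precharges=2
Acc 5: bank1 row2 -> MISS (open row2); precharges=3
Acc 6: bank0 row4 -> MISS (open row4); precharges=4
Acc 7: bank0 row0 -> MISS (open row0); precharges=5
Acc 8: bank1 row0 -> MISS (open row0); precharges=6
Acc 9: bank0 row2 -> MISS (open row2); precharges=7
Acc 10: bank1 row0 -> HIT
Acc 11: bank1 row3 -> MISS (open row3); precharges=8
Acc 12: bank1 row4 -> MISS (open row4); precharges=9

Answer: 9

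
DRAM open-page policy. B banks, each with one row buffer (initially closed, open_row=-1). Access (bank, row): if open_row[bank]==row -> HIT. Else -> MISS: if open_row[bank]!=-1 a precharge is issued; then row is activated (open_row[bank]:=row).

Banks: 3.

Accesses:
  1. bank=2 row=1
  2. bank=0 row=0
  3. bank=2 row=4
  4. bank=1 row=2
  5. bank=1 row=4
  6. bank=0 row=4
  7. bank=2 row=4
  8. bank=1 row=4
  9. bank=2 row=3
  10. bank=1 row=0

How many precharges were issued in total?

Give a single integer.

Answer: 5

Derivation:
Acc 1: bank2 row1 -> MISS (open row1); precharges=0
Acc 2: bank0 row0 -> MISS (open row0); precharges=0
Acc 3: bank2 row4 -> MISS (open row4); precharges=1
Acc 4: bank1 row2 -> MISS (open row2); precharges=1
Acc 5: bank1 row4 -> MISS (open row4); precharges=2
Acc 6: bank0 row4 -> MISS (open row4); precharges=3
Acc 7: bank2 row4 -> HIT
Acc 8: bank1 row4 -> HIT
Acc 9: bank2 row3 -> MISS (open row3); precharges=4
Acc 10: bank1 row0 -> MISS (open row0); precharges=5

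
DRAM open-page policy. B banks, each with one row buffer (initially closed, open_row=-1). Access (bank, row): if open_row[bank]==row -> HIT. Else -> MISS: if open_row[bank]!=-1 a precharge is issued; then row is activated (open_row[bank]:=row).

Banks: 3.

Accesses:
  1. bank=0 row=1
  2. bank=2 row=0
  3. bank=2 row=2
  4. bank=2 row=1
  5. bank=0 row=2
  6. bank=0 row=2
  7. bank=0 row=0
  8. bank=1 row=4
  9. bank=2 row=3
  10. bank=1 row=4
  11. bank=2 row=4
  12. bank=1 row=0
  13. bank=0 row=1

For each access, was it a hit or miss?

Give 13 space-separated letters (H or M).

Acc 1: bank0 row1 -> MISS (open row1); precharges=0
Acc 2: bank2 row0 -> MISS (open row0); precharges=0
Acc 3: bank2 row2 -> MISS (open row2); precharges=1
Acc 4: bank2 row1 -> MISS (open row1); precharges=2
Acc 5: bank0 row2 -> MISS (open row2); precharges=3
Acc 6: bank0 row2 -> HIT
Acc 7: bank0 row0 -> MISS (open row0); precharges=4
Acc 8: bank1 row4 -> MISS (open row4); precharges=4
Acc 9: bank2 row3 -> MISS (open row3); precharges=5
Acc 10: bank1 row4 -> HIT
Acc 11: bank2 row4 -> MISS (open row4); precharges=6
Acc 12: bank1 row0 -> MISS (open row0); precharges=7
Acc 13: bank0 row1 -> MISS (open row1); precharges=8

Answer: M M M M M H M M M H M M M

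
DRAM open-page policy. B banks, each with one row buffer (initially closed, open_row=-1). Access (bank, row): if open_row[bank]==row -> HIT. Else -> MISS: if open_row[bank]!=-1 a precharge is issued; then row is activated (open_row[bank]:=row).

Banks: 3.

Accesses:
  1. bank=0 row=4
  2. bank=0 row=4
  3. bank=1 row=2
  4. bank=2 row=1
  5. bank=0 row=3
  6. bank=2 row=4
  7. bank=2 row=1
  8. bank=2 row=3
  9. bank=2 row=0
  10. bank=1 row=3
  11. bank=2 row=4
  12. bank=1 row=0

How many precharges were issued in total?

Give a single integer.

Acc 1: bank0 row4 -> MISS (open row4); precharges=0
Acc 2: bank0 row4 -> HIT
Acc 3: bank1 row2 -> MISS (open row2); precharges=0
Acc 4: bank2 row1 -> MISS (open row1); precharges=0
Acc 5: bank0 row3 -> MISS (open row3); precharges=1
Acc 6: bank2 row4 -> MISS (open row4); precharges=2
Acc 7: bank2 row1 -> MISS (open row1); precharges=3
Acc 8: bank2 row3 -> MISS (open row3); precharges=4
Acc 9: bank2 row0 -> MISS (open row0); precharges=5
Acc 10: bank1 row3 -> MISS (open row3); precharges=6
Acc 11: bank2 row4 -> MISS (open row4); precharges=7
Acc 12: bank1 row0 -> MISS (open row0); precharges=8

Answer: 8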